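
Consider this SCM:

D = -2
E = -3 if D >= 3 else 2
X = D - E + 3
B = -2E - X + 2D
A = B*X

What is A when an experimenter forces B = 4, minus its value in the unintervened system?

Intervening sets B = 4 and removes its equation (B = -2E - X + 2D).
E = -3 if D >= 3 else 2  [with D=-2]  = 2
X = D - E + 3  [with D=-2, E=2]  = -1
A = B*X  [with B=4, X=-1]  = -4
Without intervention: E = -3 if D >= 3 else 2  [with D=-2]  = 2; X = D - E + 3  [with D=-2, E=2]  = -1; B = -2E - X + 2D  [with E=2, X=-1, D=-2]  = -7; A = B*X  [with B=-7, X=-1]  = 7.
Change = -4 − 7 = -11.

-11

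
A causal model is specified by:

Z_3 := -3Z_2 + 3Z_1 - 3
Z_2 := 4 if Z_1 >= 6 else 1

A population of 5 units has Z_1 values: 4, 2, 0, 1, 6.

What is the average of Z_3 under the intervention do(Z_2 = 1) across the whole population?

Under do(Z_2=1), Z_2's equation is replaced by Z_2=1 for every unit. Per-unit Z_3: 6, 0, -6, -3, 12. Mean = 1.8.

1.8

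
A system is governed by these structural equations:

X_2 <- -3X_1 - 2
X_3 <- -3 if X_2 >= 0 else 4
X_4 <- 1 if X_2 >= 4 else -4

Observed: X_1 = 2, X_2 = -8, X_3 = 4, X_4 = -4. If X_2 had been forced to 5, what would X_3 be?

The intervention breaks the incoming arrows to X_2: X_2 <- -3X_1 - 2 no longer applies, and X_2 = 5.
X_3 = -3 if X_2 >= 0 else 4  [with X_2=5]  = -3

-3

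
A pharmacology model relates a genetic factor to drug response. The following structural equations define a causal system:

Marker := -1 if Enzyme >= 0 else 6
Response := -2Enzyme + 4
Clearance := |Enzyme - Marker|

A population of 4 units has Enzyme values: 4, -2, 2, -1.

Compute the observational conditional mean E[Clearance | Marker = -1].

4

Conditioning on Marker=-1 selects the 2 unit(s) with Enzyme ∈ {4, 2}. Their Clearance values: 5, 3. Mean = 4.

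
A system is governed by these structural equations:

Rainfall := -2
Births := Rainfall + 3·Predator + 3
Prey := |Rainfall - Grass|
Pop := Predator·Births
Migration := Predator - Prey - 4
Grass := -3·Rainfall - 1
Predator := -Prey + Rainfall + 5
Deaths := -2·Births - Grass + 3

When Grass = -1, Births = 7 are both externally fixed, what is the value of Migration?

The joint intervention fixes Grass = -1, Births = 7, removing each variable's own equation.
Prey = |Rainfall - Grass|  [with Rainfall=-2, Grass=-1]  = 1
Predator = -Prey + Rainfall + 5  [with Prey=1, Rainfall=-2]  = 2
Migration = Predator - Prey - 4  [with Predator=2, Prey=1]  = -3

-3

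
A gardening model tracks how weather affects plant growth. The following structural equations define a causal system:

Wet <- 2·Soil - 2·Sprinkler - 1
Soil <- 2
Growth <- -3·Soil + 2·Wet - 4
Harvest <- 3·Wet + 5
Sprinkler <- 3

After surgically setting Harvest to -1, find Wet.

do(Harvest=-1) replaces the equation Harvest <- 3·Wet + 5 with the constant Harvest = -1.
Wet is not downstream of the intervention, so its value is determined by the original equations.
Wet = 2·Soil - 2·Sprinkler - 1  [with Soil=2, Sprinkler=3]  = -3

-3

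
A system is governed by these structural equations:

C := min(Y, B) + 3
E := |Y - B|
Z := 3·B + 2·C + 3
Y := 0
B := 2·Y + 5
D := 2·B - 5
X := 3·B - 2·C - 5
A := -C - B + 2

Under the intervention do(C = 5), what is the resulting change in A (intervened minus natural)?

-2

Intervening sets C = 5 and removes its equation (C := min(Y, B) + 3).
B = 2·Y + 5  [with Y=0]  = 5
A = -C - B + 2  [with C=5, B=5]  = -8
Without intervention: B = 2·Y + 5  [with Y=0]  = 5; C = min(Y, B) + 3  [with Y=0, B=5]  = 3; A = -C - B + 2  [with C=3, B=5]  = -6.
Change = -8 − (-6) = -2.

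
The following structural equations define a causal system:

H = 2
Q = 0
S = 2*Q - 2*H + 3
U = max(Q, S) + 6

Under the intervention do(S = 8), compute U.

14

The intervention breaks the incoming arrows to S: S = 2*Q - 2*H + 3 no longer applies, and S = 8.
U = max(Q, S) + 6  [with Q=0, S=8]  = 14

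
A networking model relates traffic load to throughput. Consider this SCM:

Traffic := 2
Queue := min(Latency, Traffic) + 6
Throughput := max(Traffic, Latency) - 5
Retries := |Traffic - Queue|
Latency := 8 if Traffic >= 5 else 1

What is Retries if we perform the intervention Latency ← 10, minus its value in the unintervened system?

Under do(Latency=10), the mechanism Latency := 8 if Traffic >= 5 else 1 is discarded; Latency is fixed at 10.
Queue = min(Latency, Traffic) + 6  [with Latency=10, Traffic=2]  = 8
Retries = |Traffic - Queue|  [with Traffic=2, Queue=8]  = 6
Without intervention: Latency = 8 if Traffic >= 5 else 1  [with Traffic=2]  = 1; Queue = min(Latency, Traffic) + 6  [with Latency=1, Traffic=2]  = 7; Retries = |Traffic - Queue|  [with Traffic=2, Queue=7]  = 5.
Change = 6 − 5 = 1.

1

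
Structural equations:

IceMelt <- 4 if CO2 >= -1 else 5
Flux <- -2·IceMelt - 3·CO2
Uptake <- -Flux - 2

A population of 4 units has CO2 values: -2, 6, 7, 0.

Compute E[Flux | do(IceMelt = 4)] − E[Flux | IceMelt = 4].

4.75

Every unit gets IceMelt=4 under the intervention. Flux values become -2, -26, -29, -8; E[Flux|do(IceMelt=4)] = -16.25.
Observing IceMelt=4 restricts to units where IceMelt's equation naturally yields 4: CO2 ∈ {6, 7, 0}. In that subpopulation Flux = -26, -29, -8, mean -21.
Difference = -16.25 − (-21) = 4.75.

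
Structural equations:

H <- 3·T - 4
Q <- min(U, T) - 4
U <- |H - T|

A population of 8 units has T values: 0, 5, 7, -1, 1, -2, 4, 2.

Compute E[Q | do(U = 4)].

-2.5

The intervention sets U=4 in all 8 units regardless of T. Recomputing Q per unit gives -4, 0, 0, -5, -3, -6, 0, -2; average -2.5.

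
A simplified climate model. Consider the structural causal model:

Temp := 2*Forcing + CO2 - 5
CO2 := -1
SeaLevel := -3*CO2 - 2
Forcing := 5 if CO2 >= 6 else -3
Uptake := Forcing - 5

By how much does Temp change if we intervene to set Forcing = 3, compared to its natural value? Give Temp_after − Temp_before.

12

The intervention breaks the incoming arrows to Forcing: Forcing := 5 if CO2 >= 6 else -3 no longer applies, and Forcing = 3.
Temp = 2*Forcing + CO2 - 5  [with Forcing=3, CO2=-1]  = 0
Without intervention: Forcing = 5 if CO2 >= 6 else -3  [with CO2=-1]  = -3; Temp = 2*Forcing + CO2 - 5  [with Forcing=-3, CO2=-1]  = -12.
Change = 0 − (-12) = 12.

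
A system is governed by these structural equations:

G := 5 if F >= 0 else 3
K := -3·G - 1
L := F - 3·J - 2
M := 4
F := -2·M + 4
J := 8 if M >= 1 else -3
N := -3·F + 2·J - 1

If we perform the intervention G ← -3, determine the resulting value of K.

8

The intervention breaks the incoming arrows to G: G := 5 if F >= 0 else 3 no longer applies, and G = -3.
K = -3·G - 1  [with G=-3]  = 8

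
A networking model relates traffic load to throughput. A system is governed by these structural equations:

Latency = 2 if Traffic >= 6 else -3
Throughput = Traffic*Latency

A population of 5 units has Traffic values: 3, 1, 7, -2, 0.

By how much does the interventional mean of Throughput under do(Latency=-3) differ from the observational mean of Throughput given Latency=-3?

-3.9

do(Latency=-3) breaks Latency's dependence on Traffic. With Latency=-3 fixed, Throughput across the units is -9, -3, -21, 6, 0, mean -5.4.
E[Throughput|Latency=-3] averages over only the 4 units with Latency=-3 (Traffic = 3, 1, -2, 0): Throughput = -9, -3, 6, 0, mean -1.5.
Difference = -5.4 − (-1.5) = -3.9.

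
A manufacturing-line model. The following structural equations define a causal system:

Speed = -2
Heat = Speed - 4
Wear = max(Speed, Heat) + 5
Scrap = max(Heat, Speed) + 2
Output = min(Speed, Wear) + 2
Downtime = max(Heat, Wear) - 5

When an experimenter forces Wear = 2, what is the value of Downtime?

The intervention breaks the incoming arrows to Wear: Wear = max(Speed, Heat) + 5 no longer applies, and Wear = 2.
Heat = Speed - 4  [with Speed=-2]  = -6
Downtime = max(Heat, Wear) - 5  [with Heat=-6, Wear=2]  = -3

-3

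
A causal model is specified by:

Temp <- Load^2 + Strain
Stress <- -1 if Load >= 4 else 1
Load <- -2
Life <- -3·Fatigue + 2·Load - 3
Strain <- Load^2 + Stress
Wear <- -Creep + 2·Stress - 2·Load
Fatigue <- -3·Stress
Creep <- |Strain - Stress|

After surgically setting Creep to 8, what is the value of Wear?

-2

The intervention breaks the incoming arrows to Creep: Creep <- |Strain - Stress| no longer applies, and Creep = 8.
Stress = -1 if Load >= 4 else 1  [with Load=-2]  = 1
Wear = -Creep + 2·Stress - 2·Load  [with Creep=8, Stress=1, Load=-2]  = -2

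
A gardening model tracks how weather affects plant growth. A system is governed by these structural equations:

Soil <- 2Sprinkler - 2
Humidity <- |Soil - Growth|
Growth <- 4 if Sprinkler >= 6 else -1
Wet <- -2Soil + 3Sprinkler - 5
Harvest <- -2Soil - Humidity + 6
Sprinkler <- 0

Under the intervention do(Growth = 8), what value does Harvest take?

Under do(Growth=8), the mechanism Growth <- 4 if Sprinkler >= 6 else -1 is discarded; Growth is fixed at 8.
Soil = 2Sprinkler - 2  [with Sprinkler=0]  = -2
Humidity = |Soil - Growth|  [with Soil=-2, Growth=8]  = 10
Harvest = -2Soil - Humidity + 6  [with Soil=-2, Humidity=10]  = 0

0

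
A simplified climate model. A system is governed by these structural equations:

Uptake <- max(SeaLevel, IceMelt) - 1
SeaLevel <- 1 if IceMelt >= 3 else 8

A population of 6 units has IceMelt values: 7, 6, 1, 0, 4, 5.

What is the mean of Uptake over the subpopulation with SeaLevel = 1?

4.5

Conditioning on SeaLevel=1 selects the 4 unit(s) with IceMelt ∈ {7, 6, 4, 5}. Their Uptake values: 6, 5, 3, 4. Mean = 4.5.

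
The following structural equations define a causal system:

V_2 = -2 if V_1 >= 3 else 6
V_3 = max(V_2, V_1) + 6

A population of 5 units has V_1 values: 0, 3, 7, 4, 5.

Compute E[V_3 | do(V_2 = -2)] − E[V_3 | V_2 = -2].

-0.95

The intervention sets V_2=-2 in all 5 units regardless of V_1. Recomputing V_3 per unit gives 6, 9, 13, 10, 11; average 9.8.
E[V_3|V_2=-2] averages over only the 4 units with V_2=-2 (V_1 = 3, 7, 4, 5): V_3 = 9, 13, 10, 11, mean 10.75.
Difference = 9.8 − 10.75 = -0.95.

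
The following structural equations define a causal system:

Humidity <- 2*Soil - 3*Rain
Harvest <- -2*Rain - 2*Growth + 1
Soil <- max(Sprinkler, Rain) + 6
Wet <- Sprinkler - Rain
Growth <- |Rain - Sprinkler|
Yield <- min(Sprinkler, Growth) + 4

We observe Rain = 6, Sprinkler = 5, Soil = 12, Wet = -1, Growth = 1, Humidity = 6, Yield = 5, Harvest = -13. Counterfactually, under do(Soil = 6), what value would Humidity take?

The intervention breaks the incoming arrows to Soil: Soil <- max(Sprinkler, Rain) + 6 no longer applies, and Soil = 6.
Humidity = 2*Soil - 3*Rain  [with Soil=6, Rain=6]  = -6

-6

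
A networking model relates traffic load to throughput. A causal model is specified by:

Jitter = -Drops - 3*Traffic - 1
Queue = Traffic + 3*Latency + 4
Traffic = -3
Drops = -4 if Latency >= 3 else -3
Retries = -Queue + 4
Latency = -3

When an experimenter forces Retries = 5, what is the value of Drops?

-3

The intervention breaks the incoming arrows to Retries: Retries = -Queue + 4 no longer applies, and Retries = 5.
Since Drops is not a descendant of the intervened variable, it is unaffected.
Drops = -4 if Latency >= 3 else -3  [with Latency=-3]  = -3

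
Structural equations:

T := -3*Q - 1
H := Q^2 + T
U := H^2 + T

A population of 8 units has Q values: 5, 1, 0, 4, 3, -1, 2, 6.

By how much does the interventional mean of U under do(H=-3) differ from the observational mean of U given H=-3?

-3

The intervention sets H=-3 in all 8 units regardless of Q. Recomputing U per unit gives -7, 5, 8, -4, -1, 11, 2, -10; average 0.5.
E[U|H=-3] averages over only the 2 units with H=-3 (Q = 1, 2): U = 5, 2, mean 3.5.
Difference = 0.5 − 3.5 = -3.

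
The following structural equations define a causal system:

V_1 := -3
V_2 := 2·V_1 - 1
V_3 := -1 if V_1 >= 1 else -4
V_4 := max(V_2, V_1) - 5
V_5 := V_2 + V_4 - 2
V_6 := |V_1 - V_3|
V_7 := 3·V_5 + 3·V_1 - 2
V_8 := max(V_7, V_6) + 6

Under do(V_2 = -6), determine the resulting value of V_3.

The intervention breaks the incoming arrows to V_2: V_2 := 2·V_1 - 1 no longer applies, and V_2 = -6.
Since V_3 is not a descendant of the intervened variable, it is unaffected.
V_3 = -1 if V_1 >= 1 else -4  [with V_1=-3]  = -4

-4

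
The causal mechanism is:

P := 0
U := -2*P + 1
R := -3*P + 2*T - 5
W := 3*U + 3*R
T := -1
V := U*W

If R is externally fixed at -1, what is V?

The intervention breaks the incoming arrows to R: R := -3*P + 2*T - 5 no longer applies, and R = -1.
U = -2*P + 1  [with P=0]  = 1
W = 3*U + 3*R  [with U=1, R=-1]  = 0
V = U*W  [with U=1, W=0]  = 0

0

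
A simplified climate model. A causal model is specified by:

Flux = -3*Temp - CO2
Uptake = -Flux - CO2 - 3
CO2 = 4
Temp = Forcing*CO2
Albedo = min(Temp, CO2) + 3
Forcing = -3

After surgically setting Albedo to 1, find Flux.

Intervening sets Albedo = 1 and removes its equation (Albedo = min(Temp, CO2) + 3).
No directed path runs from Albedo to Flux, so Flux keeps its natural value.
Temp = Forcing*CO2  [with Forcing=-3, CO2=4]  = -12
Flux = -3*Temp - CO2  [with Temp=-12, CO2=4]  = 32

32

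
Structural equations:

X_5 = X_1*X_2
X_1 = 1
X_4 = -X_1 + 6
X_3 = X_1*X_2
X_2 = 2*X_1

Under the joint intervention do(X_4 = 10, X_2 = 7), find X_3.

7

Setting X_4 = 10, X_2 = 7 by intervention discards those variables' equations.
X_3 = X_1*X_2  [with X_1=1, X_2=7]  = 7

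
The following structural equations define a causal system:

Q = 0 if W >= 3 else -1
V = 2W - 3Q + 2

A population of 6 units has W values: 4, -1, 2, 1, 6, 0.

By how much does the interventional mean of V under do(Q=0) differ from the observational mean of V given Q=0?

The intervention sets Q=0 in all 6 units regardless of W. Recomputing V per unit gives 10, 0, 6, 4, 14, 2; average 6.
Conditioning on Q=0 selects the 2 unit(s) with W ∈ {4, 6}. Their V values: 10, 14. Mean = 12.
Difference = 6 − 12 = -6.

-6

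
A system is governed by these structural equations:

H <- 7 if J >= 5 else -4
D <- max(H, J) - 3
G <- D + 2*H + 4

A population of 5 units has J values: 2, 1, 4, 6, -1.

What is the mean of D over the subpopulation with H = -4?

-1.5

Conditioning on H=-4 selects the 4 unit(s) with J ∈ {2, 1, 4, -1}. Their D values: -1, -2, 1, -4. Mean = -1.5.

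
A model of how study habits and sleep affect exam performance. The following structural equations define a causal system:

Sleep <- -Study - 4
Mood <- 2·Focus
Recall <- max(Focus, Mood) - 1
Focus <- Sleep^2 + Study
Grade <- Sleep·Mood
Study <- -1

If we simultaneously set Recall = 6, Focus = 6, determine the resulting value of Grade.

The joint intervention fixes Recall = 6, Focus = 6, removing each variable's own equation.
Sleep = -Study - 4  [with Study=-1]  = -3
Mood = 2·Focus  [with Focus=6]  = 12
Grade = Sleep·Mood  [with Sleep=-3, Mood=12]  = -36

-36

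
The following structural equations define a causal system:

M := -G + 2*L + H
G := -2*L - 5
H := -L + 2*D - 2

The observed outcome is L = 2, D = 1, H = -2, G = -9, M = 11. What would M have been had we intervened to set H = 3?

do(H=3) replaces the equation H := -L + 2*D - 2 with the constant H = 3.
G = -2*L - 5  [with L=2]  = -9
M = -G + 2*L + H  [with G=-9, L=2, H=3]  = 16

16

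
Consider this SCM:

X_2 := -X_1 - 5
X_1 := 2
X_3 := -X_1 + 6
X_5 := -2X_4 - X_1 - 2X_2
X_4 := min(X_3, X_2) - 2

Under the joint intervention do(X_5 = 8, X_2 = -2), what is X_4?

-4

Setting X_5 = 8, X_2 = -2 by intervention discards those variables' equations.
X_3 = -X_1 + 6  [with X_1=2]  = 4
X_4 = min(X_3, X_2) - 2  [with X_3=4, X_2=-2]  = -4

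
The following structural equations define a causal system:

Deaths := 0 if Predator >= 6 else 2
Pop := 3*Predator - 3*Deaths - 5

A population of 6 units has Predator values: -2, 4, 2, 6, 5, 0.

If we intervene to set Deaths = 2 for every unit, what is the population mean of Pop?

Every unit gets Deaths=2 under the intervention. Pop values become -17, 1, -5, 7, 4, -11; E[Pop|do(Deaths=2)] = -3.5.

-3.5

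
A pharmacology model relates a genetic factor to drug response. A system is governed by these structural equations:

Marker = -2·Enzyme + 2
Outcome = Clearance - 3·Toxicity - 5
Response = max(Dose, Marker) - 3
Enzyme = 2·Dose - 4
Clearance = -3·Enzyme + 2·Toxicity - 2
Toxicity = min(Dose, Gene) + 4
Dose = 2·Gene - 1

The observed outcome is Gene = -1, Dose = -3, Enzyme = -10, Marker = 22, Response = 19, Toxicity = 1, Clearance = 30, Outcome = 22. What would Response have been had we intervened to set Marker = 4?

Intervening sets Marker = 4 and removes its equation (Marker = -2·Enzyme + 2).
Dose = 2·Gene - 1  [with Gene=-1]  = -3
Response = max(Dose, Marker) - 3  [with Dose=-3, Marker=4]  = 1

1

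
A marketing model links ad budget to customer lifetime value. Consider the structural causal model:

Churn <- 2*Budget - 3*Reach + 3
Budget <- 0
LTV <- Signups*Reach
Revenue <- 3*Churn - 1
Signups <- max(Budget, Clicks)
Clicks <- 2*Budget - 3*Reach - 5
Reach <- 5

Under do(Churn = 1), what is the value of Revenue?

The intervention breaks the incoming arrows to Churn: Churn <- 2*Budget - 3*Reach + 3 no longer applies, and Churn = 1.
Revenue = 3*Churn - 1  [with Churn=1]  = 2

2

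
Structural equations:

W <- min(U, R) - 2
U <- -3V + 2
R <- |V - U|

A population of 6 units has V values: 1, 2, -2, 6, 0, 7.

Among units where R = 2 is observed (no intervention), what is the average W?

-1.5

E[W|R=2] averages over only the 2 units with R=2 (V = 1, 0): W = -3, 0, mean -1.5.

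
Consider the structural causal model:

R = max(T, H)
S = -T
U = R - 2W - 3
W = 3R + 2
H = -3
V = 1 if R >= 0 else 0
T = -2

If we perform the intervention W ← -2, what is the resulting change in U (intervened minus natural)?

-4

The intervention breaks the incoming arrows to W: W = 3R + 2 no longer applies, and W = -2.
R = max(T, H)  [with T=-2, H=-3]  = -2
U = R - 2W - 3  [with R=-2, W=-2]  = -1
Without intervention: R = max(T, H)  [with T=-2, H=-3]  = -2; W = 3R + 2  [with R=-2]  = -4; U = R - 2W - 3  [with R=-2, W=-4]  = 3.
Change = -1 − 3 = -4.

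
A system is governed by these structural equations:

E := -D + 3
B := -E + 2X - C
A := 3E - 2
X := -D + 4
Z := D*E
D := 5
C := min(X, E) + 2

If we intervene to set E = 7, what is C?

1

The intervention breaks the incoming arrows to E: E := -D + 3 no longer applies, and E = 7.
X = -D + 4  [with D=5]  = -1
C = min(X, E) + 2  [with X=-1, E=7]  = 1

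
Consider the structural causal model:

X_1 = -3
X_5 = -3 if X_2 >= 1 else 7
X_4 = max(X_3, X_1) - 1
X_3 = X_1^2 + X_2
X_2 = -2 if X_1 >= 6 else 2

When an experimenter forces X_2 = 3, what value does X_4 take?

11

Under do(X_2=3), the mechanism X_2 = -2 if X_1 >= 6 else 2 is discarded; X_2 is fixed at 3.
X_3 = X_1^2 + X_2  [with X_1=-3, X_2=3]  = 12
X_4 = max(X_3, X_1) - 1  [with X_3=12, X_1=-3]  = 11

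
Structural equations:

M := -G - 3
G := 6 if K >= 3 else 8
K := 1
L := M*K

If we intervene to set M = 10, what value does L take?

The intervention breaks the incoming arrows to M: M := -G - 3 no longer applies, and M = 10.
L = M*K  [with M=10, K=1]  = 10

10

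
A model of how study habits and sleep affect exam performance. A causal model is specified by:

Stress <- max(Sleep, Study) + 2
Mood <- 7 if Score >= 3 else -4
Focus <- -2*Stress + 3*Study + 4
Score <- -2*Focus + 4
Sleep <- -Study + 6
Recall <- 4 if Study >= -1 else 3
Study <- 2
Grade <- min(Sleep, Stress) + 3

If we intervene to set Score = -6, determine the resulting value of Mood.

-4

The intervention breaks the incoming arrows to Score: Score <- -2*Focus + 4 no longer applies, and Score = -6.
Mood = 7 if Score >= 3 else -4  [with Score=-6]  = -4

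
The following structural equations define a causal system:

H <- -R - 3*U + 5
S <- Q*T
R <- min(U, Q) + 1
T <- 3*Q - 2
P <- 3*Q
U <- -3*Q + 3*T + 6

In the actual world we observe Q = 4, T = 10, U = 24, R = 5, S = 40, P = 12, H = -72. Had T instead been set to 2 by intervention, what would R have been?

Under do(T=2), the mechanism T <- 3*Q - 2 is discarded; T is fixed at 2.
U = -3*Q + 3*T + 6  [with Q=4, T=2]  = 0
R = min(U, Q) + 1  [with U=0, Q=4]  = 1

1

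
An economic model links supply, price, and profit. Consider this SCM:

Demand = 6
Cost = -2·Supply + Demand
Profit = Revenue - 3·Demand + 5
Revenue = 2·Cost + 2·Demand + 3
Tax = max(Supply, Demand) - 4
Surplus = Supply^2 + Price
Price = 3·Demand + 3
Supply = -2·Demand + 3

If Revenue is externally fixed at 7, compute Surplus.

do(Revenue=7) replaces the equation Revenue = 2·Cost + 2·Demand + 3 with the constant Revenue = 7.
Surplus is not downstream of the intervention, so its value is determined by the original equations.
Price = 3·Demand + 3  [with Demand=6]  = 21
Supply = -2·Demand + 3  [with Demand=6]  = -9
Surplus = Supply^2 + Price  [with Supply=-9, Price=21]  = 102

102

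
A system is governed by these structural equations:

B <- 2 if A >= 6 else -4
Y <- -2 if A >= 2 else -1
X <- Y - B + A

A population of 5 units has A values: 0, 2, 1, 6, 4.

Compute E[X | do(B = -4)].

do(B=-4) breaks B's dependence on A. With B=-4 fixed, X across the units is 3, 4, 4, 8, 6, mean 5.

5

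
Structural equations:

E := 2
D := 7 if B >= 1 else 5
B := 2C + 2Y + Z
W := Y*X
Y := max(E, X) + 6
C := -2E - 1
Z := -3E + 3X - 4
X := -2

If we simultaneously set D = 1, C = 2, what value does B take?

Setting D = 1, C = 2 by intervention discards those variables' equations.
Y = max(E, X) + 6  [with E=2, X=-2]  = 8
Z = -3E + 3X - 4  [with E=2, X=-2]  = -16
B = 2C + 2Y + Z  [with C=2, Y=8, Z=-16]  = 4

4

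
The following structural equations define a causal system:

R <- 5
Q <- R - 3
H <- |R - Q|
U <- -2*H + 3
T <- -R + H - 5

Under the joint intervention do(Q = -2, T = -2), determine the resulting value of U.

-11

The joint intervention fixes Q = -2, T = -2, removing each variable's own equation.
H = |R - Q|  [with R=5, Q=-2]  = 7
U = -2*H + 3  [with H=7]  = -11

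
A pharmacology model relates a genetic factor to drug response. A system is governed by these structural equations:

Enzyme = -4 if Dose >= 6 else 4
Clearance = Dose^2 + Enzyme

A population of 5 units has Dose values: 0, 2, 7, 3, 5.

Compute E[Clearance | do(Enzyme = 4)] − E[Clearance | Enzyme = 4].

do(Enzyme=4) breaks Enzyme's dependence on Dose. With Enzyme=4 fixed, Clearance across the units is 4, 8, 53, 13, 29, mean 21.4.
Conditioning on Enzyme=4 selects the 4 unit(s) with Dose ∈ {0, 2, 3, 5}. Their Clearance values: 4, 8, 13, 29. Mean = 13.5.
Difference = 21.4 − 13.5 = 7.9.

7.9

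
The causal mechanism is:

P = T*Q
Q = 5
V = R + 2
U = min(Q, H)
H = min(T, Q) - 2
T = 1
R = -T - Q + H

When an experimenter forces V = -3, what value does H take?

Intervening sets V = -3 and removes its equation (V = R + 2).
H is not downstream of the intervention, so its value is determined by the original equations.
H = min(T, Q) - 2  [with T=1, Q=5]  = -1

-1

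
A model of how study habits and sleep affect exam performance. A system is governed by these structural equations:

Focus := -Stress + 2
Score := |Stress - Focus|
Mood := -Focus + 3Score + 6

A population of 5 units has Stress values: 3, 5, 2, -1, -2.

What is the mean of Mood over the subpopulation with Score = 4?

17

Observing Score=4 restricts to units where Score's equation naturally yields 4: Stress ∈ {3, -1}. In that subpopulation Mood = 19, 15, mean 17.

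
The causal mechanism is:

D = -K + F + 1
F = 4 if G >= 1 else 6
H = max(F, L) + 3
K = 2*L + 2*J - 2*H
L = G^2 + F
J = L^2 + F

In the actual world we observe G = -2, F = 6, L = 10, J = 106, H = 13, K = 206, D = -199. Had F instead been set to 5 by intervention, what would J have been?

86

Under do(F=5), the mechanism F = 4 if G >= 1 else 6 is discarded; F is fixed at 5.
L = G^2 + F  [with G=-2, F=5]  = 9
J = L^2 + F  [with L=9, F=5]  = 86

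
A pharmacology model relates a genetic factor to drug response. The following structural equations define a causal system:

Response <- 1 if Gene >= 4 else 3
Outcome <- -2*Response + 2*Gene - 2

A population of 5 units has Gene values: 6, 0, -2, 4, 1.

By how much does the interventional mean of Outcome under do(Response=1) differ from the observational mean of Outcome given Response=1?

-6.4

Every unit gets Response=1 under the intervention. Outcome values become 8, -4, -8, 4, -2; E[Outcome|do(Response=1)] = -0.4.
E[Outcome|Response=1] averages over only the 2 units with Response=1 (Gene = 6, 4): Outcome = 8, 4, mean 6.
Difference = -0.4 − 6 = -6.4.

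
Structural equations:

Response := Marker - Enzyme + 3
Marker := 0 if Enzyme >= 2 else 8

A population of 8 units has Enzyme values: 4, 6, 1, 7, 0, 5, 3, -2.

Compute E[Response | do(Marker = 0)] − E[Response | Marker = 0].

2

Under do(Marker=0), Marker's equation is replaced by Marker=0 for every unit. Per-unit Response: -1, -3, 2, -4, 3, -2, 0, 5. Mean = 0.
Conditioning on Marker=0 selects the 5 unit(s) with Enzyme ∈ {4, 6, 7, 5, 3}. Their Response values: -1, -3, -4, -2, 0. Mean = -2.
Difference = 0 − (-2) = 2.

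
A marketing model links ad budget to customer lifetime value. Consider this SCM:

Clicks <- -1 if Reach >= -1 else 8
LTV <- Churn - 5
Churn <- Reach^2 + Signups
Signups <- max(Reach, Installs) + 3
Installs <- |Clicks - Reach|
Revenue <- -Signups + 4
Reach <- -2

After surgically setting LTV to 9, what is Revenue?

-9

Intervening sets LTV = 9 and removes its equation (LTV <- Churn - 5).
Since Revenue is not a descendant of the intervened variable, it is unaffected.
Clicks = -1 if Reach >= -1 else 8  [with Reach=-2]  = 8
Installs = |Clicks - Reach|  [with Clicks=8, Reach=-2]  = 10
Signups = max(Reach, Installs) + 3  [with Reach=-2, Installs=10]  = 13
Revenue = -Signups + 4  [with Signups=13]  = -9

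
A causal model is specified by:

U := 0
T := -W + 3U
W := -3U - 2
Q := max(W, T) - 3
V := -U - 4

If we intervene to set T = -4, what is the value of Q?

-5

The intervention breaks the incoming arrows to T: T := -W + 3U no longer applies, and T = -4.
W = -3U - 2  [with U=0]  = -2
Q = max(W, T) - 3  [with W=-2, T=-4]  = -5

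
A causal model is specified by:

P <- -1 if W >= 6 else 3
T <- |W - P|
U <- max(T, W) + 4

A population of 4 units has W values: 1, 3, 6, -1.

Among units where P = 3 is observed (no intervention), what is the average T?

2

Observing P=3 restricts to units where P's equation naturally yields 3: W ∈ {1, 3, -1}. In that subpopulation T = 2, 0, 4, mean 2.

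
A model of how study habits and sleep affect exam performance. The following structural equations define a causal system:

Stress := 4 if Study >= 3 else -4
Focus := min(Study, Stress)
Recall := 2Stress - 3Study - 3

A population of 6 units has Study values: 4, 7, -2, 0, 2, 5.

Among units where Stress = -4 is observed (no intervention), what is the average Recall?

Observing Stress=-4 restricts to units where Stress's equation naturally yields -4: Study ∈ {-2, 0, 2}. In that subpopulation Recall = -5, -11, -17, mean -11.

-11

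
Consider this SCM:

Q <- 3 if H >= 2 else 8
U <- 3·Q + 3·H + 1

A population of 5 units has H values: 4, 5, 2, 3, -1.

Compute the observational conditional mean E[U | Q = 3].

Conditioning on Q=3 selects the 4 unit(s) with H ∈ {4, 5, 2, 3}. Their U values: 22, 25, 16, 19. Mean = 20.5.

20.5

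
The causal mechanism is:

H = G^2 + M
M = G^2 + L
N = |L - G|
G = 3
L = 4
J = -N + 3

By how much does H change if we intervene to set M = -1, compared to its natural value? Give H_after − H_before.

-14

Intervening sets M = -1 and removes its equation (M = G^2 + L).
H = G^2 + M  [with G=3, M=-1]  = 8
Without intervention: M = G^2 + L  [with G=3, L=4]  = 13; H = G^2 + M  [with G=3, M=13]  = 22.
Change = 8 − 22 = -14.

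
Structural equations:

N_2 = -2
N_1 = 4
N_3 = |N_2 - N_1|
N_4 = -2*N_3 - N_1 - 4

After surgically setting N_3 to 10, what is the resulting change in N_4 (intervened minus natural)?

The intervention breaks the incoming arrows to N_3: N_3 = |N_2 - N_1| no longer applies, and N_3 = 10.
N_4 = -2*N_3 - N_1 - 4  [with N_3=10, N_1=4]  = -28
Without intervention: N_3 = |N_2 - N_1|  [with N_2=-2, N_1=4]  = 6; N_4 = -2*N_3 - N_1 - 4  [with N_3=6, N_1=4]  = -20.
Change = -28 − (-20) = -8.

-8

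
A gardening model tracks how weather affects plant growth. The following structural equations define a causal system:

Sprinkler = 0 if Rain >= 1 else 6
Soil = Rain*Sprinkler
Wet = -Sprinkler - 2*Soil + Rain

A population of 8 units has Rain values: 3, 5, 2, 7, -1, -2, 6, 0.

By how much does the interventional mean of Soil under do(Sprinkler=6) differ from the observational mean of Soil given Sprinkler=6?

Every unit gets Sprinkler=6 under the intervention. Soil values become 18, 30, 12, 42, -6, -12, 36, 0; E[Soil|do(Sprinkler=6)] = 15.
Observing Sprinkler=6 restricts to units where Sprinkler's equation naturally yields 6: Rain ∈ {-1, -2, 0}. In that subpopulation Soil = -6, -12, 0, mean -6.
Difference = 15 − (-6) = 21.

21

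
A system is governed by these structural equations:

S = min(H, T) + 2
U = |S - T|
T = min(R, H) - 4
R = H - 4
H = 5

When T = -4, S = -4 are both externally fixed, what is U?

Setting T = -4, S = -4 by intervention discards those variables' equations.
U = |S - T|  [with S=-4, T=-4]  = 0

0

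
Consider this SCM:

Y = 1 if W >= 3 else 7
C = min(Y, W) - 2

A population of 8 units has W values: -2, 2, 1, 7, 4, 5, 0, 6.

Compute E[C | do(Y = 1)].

-1.5

The intervention sets Y=1 in all 8 units regardless of W. Recomputing C per unit gives -4, -1, -1, -1, -1, -1, -2, -1; average -1.5.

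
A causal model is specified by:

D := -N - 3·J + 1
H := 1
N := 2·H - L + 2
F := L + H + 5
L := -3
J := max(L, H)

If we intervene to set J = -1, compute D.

The intervention breaks the incoming arrows to J: J := max(L, H) no longer applies, and J = -1.
N = 2·H - L + 2  [with H=1, L=-3]  = 7
D = -N - 3·J + 1  [with N=7, J=-1]  = -3

-3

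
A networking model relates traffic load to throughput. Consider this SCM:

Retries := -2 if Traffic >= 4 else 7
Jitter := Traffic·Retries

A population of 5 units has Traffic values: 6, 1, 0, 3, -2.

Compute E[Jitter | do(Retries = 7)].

The intervention sets Retries=7 in all 5 units regardless of Traffic. Recomputing Jitter per unit gives 42, 7, 0, 21, -14; average 11.2.

11.2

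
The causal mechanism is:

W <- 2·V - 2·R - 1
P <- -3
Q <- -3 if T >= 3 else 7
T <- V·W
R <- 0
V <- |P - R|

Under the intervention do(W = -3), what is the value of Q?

Under do(W=-3), the mechanism W <- 2·V - 2·R - 1 is discarded; W is fixed at -3.
V = |P - R|  [with P=-3, R=0]  = 3
T = V·W  [with V=3, W=-3]  = -9
Q = -3 if T >= 3 else 7  [with T=-9]  = 7

7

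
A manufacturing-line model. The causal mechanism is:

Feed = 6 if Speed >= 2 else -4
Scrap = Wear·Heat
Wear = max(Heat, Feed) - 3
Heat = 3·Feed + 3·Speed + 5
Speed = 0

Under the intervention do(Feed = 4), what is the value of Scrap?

238

do(Feed=4) replaces the equation Feed = 6 if Speed >= 2 else -4 with the constant Feed = 4.
Heat = 3·Feed + 3·Speed + 5  [with Feed=4, Speed=0]  = 17
Wear = max(Heat, Feed) - 3  [with Heat=17, Feed=4]  = 14
Scrap = Wear·Heat  [with Wear=14, Heat=17]  = 238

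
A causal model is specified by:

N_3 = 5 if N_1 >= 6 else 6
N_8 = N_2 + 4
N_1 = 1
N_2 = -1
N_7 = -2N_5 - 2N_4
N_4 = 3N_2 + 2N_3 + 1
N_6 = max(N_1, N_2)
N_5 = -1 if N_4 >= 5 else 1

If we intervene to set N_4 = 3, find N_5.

Intervening sets N_4 = 3 and removes its equation (N_4 = 3N_2 + 2N_3 + 1).
N_5 = -1 if N_4 >= 5 else 1  [with N_4=3]  = 1

1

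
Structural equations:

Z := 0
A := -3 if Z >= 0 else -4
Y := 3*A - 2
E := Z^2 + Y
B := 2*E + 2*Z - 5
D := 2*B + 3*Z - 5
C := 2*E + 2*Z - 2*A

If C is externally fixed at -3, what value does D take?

-59

Intervening sets C = -3 and removes its equation (C := 2*E + 2*Z - 2*A).
Since D is not a descendant of the intervened variable, it is unaffected.
A = -3 if Z >= 0 else -4  [with Z=0]  = -3
Y = 3*A - 2  [with A=-3]  = -11
E = Z^2 + Y  [with Z=0, Y=-11]  = -11
B = 2*E + 2*Z - 5  [with E=-11, Z=0]  = -27
D = 2*B + 3*Z - 5  [with B=-27, Z=0]  = -59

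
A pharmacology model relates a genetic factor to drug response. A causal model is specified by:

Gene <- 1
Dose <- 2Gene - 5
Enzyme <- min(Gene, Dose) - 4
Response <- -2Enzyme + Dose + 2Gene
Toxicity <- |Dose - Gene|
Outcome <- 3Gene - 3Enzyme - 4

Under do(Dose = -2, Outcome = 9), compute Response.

The joint intervention fixes Dose = -2, Outcome = 9, removing each variable's own equation.
Enzyme = min(Gene, Dose) - 4  [with Gene=1, Dose=-2]  = -6
Response = -2Enzyme + Dose + 2Gene  [with Enzyme=-6, Dose=-2, Gene=1]  = 12

12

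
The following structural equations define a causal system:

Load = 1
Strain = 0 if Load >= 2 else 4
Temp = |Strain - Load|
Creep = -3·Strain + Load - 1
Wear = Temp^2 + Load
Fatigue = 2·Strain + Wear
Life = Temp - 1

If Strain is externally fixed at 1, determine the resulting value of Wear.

1

do(Strain=1) replaces the equation Strain = 0 if Load >= 2 else 4 with the constant Strain = 1.
Temp = |Strain - Load|  [with Strain=1, Load=1]  = 0
Wear = Temp^2 + Load  [with Temp=0, Load=1]  = 1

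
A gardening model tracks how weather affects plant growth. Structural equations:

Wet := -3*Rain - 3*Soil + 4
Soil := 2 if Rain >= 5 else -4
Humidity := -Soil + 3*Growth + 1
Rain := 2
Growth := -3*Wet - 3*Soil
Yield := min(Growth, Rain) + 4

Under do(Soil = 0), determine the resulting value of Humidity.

do(Soil=0) replaces the equation Soil := 2 if Rain >= 5 else -4 with the constant Soil = 0.
Wet = -3*Rain - 3*Soil + 4  [with Rain=2, Soil=0]  = -2
Growth = -3*Wet - 3*Soil  [with Wet=-2, Soil=0]  = 6
Humidity = -Soil + 3*Growth + 1  [with Soil=0, Growth=6]  = 19

19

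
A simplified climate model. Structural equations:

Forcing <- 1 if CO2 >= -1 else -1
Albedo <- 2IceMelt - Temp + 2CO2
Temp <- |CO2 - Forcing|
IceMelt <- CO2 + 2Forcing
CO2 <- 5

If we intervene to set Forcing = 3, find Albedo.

30

do(Forcing=3) replaces the equation Forcing <- 1 if CO2 >= -1 else -1 with the constant Forcing = 3.
Temp = |CO2 - Forcing|  [with CO2=5, Forcing=3]  = 2
IceMelt = CO2 + 2Forcing  [with CO2=5, Forcing=3]  = 11
Albedo = 2IceMelt - Temp + 2CO2  [with IceMelt=11, Temp=2, CO2=5]  = 30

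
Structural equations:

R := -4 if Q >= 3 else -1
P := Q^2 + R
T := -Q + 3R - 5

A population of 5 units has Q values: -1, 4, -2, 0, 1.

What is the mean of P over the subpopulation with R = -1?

0.5

E[P|R=-1] averages over only the 4 units with R=-1 (Q = -1, -2, 0, 1): P = 0, 3, -1, 0, mean 0.5.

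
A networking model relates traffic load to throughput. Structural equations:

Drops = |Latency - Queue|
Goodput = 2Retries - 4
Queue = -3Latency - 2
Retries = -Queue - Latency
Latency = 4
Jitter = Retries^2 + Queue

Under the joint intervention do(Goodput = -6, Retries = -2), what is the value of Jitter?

-10

Setting Goodput = -6, Retries = -2 by intervention discards those variables' equations.
Queue = -3Latency - 2  [with Latency=4]  = -14
Jitter = Retries^2 + Queue  [with Retries=-2, Queue=-14]  = -10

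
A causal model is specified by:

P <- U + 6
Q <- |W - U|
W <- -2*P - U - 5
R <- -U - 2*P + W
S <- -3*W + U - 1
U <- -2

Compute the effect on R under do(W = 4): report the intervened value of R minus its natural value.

The intervention breaks the incoming arrows to W: W <- -2*P - U - 5 no longer applies, and W = 4.
P = U + 6  [with U=-2]  = 4
R = -U - 2*P + W  [with U=-2, P=4, W=4]  = -2
Without intervention: P = U + 6  [with U=-2]  = 4; W = -2*P - U - 5  [with P=4, U=-2]  = -11; R = -U - 2*P + W  [with U=-2, P=4, W=-11]  = -17.
Change = -2 − (-17) = 15.

15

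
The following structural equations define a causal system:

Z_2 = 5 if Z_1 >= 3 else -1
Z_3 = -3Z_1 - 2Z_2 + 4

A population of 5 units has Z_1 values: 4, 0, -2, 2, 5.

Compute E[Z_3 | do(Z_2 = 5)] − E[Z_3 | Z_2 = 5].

8.1

Under do(Z_2=5), Z_2's equation is replaced by Z_2=5 for every unit. Per-unit Z_3: -18, -6, 0, -12, -21. Mean = -11.4.
E[Z_3|Z_2=5] averages over only the 2 units with Z_2=5 (Z_1 = 4, 5): Z_3 = -18, -21, mean -19.5.
Difference = -11.4 − (-19.5) = 8.1.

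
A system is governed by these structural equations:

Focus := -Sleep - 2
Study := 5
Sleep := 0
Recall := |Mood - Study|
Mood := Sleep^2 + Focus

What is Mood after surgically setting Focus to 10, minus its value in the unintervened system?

The intervention breaks the incoming arrows to Focus: Focus := -Sleep - 2 no longer applies, and Focus = 10.
Mood = Sleep^2 + Focus  [with Sleep=0, Focus=10]  = 10
Without intervention: Focus = -Sleep - 2  [with Sleep=0]  = -2; Mood = Sleep^2 + Focus  [with Sleep=0, Focus=-2]  = -2.
Change = 10 − (-2) = 12.

12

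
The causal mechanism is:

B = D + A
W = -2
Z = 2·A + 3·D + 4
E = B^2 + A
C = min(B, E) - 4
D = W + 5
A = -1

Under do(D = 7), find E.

35

do(D=7) replaces the equation D = W + 5 with the constant D = 7.
B = D + A  [with D=7, A=-1]  = 6
E = B^2 + A  [with B=6, A=-1]  = 35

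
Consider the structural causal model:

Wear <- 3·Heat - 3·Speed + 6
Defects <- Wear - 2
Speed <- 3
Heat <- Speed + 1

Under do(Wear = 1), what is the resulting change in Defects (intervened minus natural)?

-8

The intervention breaks the incoming arrows to Wear: Wear <- 3·Heat - 3·Speed + 6 no longer applies, and Wear = 1.
Defects = Wear - 2  [with Wear=1]  = -1
Without intervention: Heat = Speed + 1  [with Speed=3]  = 4; Wear = 3·Heat - 3·Speed + 6  [with Heat=4, Speed=3]  = 9; Defects = Wear - 2  [with Wear=9]  = 7.
Change = -1 − 7 = -8.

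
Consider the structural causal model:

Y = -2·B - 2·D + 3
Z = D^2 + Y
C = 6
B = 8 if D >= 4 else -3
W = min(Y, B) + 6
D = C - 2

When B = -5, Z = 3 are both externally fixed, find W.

The joint intervention fixes B = -5, Z = 3, removing each variable's own equation.
D = C - 2  [with C=6]  = 4
Y = -2·B - 2·D + 3  [with B=-5, D=4]  = 5
W = min(Y, B) + 6  [with Y=5, B=-5]  = 1

1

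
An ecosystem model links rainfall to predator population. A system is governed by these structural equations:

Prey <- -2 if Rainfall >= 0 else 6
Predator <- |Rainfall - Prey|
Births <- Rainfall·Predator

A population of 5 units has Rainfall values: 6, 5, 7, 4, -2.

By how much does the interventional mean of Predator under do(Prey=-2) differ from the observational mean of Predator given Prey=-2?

Under do(Prey=-2), Prey's equation is replaced by Prey=-2 for every unit. Per-unit Predator: 8, 7, 9, 6, 0. Mean = 6.
Observing Prey=-2 restricts to units where Prey's equation naturally yields -2: Rainfall ∈ {6, 5, 7, 4}. In that subpopulation Predator = 8, 7, 9, 6, mean 7.5.
Difference = 6 − 7.5 = -1.5.

-1.5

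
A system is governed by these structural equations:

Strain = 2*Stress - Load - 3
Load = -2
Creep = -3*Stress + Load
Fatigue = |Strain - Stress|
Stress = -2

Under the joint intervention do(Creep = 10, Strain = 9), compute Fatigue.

The joint intervention fixes Creep = 10, Strain = 9, removing each variable's own equation.
Fatigue = |Strain - Stress|  [with Strain=9, Stress=-2]  = 11

11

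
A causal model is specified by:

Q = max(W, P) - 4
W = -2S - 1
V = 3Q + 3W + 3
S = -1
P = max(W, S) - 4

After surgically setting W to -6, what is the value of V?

-42

do(W=-6) replaces the equation W = -2S - 1 with the constant W = -6.
P = max(W, S) - 4  [with W=-6, S=-1]  = -5
Q = max(W, P) - 4  [with W=-6, P=-5]  = -9
V = 3Q + 3W + 3  [with Q=-9, W=-6]  = -42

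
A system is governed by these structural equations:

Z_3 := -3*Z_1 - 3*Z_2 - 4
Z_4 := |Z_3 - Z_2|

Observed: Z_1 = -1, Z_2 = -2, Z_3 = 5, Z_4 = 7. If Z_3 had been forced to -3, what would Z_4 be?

The intervention breaks the incoming arrows to Z_3: Z_3 := -3*Z_1 - 3*Z_2 - 4 no longer applies, and Z_3 = -3.
Z_4 = |Z_3 - Z_2|  [with Z_3=-3, Z_2=-2]  = 1

1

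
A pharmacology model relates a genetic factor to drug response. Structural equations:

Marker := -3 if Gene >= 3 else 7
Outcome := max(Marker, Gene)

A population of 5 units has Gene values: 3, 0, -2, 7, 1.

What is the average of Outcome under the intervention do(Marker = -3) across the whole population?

1.8

Under do(Marker=-3), Marker's equation is replaced by Marker=-3 for every unit. Per-unit Outcome: 3, 0, -2, 7, 1. Mean = 1.8.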